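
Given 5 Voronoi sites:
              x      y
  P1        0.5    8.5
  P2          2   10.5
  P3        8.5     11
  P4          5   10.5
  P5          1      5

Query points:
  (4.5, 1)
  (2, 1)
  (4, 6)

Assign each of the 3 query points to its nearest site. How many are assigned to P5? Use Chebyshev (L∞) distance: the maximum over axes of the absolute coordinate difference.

(4.5, 1) — d to each: P1:7.5, P2:9.5, P3:10, P4:9.5, P5:4 → nearest is P5
(2, 1) — d to each: P1:7.5, P2:9.5, P3:10, P4:9.5, P5:4 → nearest is P5
(4, 6) — d to each: P1:3.5, P2:4.5, P3:5, P4:4.5, P5:3 → nearest is P5
3 of the 3 points have P5 as nearest.

3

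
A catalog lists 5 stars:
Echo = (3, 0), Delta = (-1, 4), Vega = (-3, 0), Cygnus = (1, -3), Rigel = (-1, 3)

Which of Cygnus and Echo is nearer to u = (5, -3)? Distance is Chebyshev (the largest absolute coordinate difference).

d(u, Cygnus) = max(4, 0) = 4
d(u, Echo) = max(2, 3) = 3
4 > 3, so Echo is closer.

Echo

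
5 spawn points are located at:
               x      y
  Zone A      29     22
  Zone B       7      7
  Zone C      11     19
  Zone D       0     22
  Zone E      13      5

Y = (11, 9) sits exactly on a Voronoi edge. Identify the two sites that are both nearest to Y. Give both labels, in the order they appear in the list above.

Zone B and Zone E

Squared distances from Y to each site:
d²(Y, Zone A) = 324 + 169 = 493
d²(Y, Zone B) = 16 + 4 = 20
d²(Y, Zone C) = 0 + 100 = 100
d²(Y, Zone D) = 121 + 169 = 290
d²(Y, Zone E) = 4 + 16 = 20
Y is equidistant from Zone B and Zone E (both at squared distance 20), and every other site is strictly farther — so Y lies on the Zone B–Zone E Voronoi edge.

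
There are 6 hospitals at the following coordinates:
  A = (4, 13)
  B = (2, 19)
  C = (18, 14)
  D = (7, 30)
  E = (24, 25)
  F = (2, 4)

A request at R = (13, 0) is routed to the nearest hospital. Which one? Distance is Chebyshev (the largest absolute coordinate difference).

d(R,A) = max(9, 13) = 13
d(R,B) = max(11, 19) = 19
d(R,C) = max(5, 14) = 14
d(R,D) = max(6, 30) = 30
d(R,E) = max(11, 25) = 25
d(R,F) = max(11, 4) = 11
Minimum is at F.

F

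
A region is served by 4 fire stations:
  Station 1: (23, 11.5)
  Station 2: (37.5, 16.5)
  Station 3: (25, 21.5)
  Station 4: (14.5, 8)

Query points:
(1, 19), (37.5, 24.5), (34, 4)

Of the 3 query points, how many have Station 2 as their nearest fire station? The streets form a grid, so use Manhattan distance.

(1, 19) — d to each: Station 1:29.5, Station 2:39, Station 3:26.5, Station 4:24.5 → nearest is Station 4
(37.5, 24.5) — d to each: Station 1:27.5, Station 2:8, Station 3:15.5, Station 4:39.5 → nearest is Station 2
(34, 4) — d to each: Station 1:18.5, Station 2:16, Station 3:26.5, Station 4:23.5 → nearest is Station 2
2 of the 3 points have Station 2 as nearest.

2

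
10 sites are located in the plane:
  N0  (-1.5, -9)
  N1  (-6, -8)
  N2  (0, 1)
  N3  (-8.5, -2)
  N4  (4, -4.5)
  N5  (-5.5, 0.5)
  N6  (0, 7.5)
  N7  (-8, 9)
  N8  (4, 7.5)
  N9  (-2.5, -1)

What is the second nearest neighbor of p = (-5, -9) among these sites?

N0

Since √ is increasing, it suffices to compare squared distances:
|pN0|² = (-5−(-1.5))² + (-9−(-9))² = 12.25 + 0 = 12.25
|pN1|² = (-5−(-6))² + (-9−(-8))² = 1 + 1 = 2
|pN2|² = (-5−0)² + (-9−1)² = 25 + 100 = 125
|pN3|² = (-5−(-8.5))² + (-9−(-2))² = 12.25 + 49 = 61.25
|pN4|² = (-5−4)² + (-9−(-4.5))² = 81 + 20.25 = 101.25
|pN5|² = (-5−(-5.5))² + (-9−0.5)² = 0.25 + 90.25 = 90.5
|pN6|² = (-5−0)² + (-9−7.5)² = 25 + 272.25 = 297.25
|pN7|² = (-5−(-8))² + (-9−9)² = 9 + 324 = 333
|pN8|² = (-5−4)² + (-9−7.5)² = 81 + 272.25 = 353.25
|pN9|² = (-5−(-2.5))² + (-9−(-1))² = 6.25 + 64 = 70.25
Sorted ascending: N1, N0, N3, … — the second-nearest is N0.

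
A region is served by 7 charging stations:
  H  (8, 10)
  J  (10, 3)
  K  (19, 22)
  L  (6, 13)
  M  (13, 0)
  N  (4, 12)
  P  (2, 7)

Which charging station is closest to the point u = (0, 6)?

Since √ is increasing, it suffices to compare squared distances:
|uH|² = (0−8)² + (6−10)² = 64 + 16 = 80
|uJ|² = (0−10)² + (6−3)² = 100 + 9 = 109
|uK|² = (0−19)² + (6−22)² = 361 + 256 = 617
|uL|² = (0−6)² + (6−13)² = 36 + 49 = 85
|uM|² = (0−13)² + (6−0)² = 169 + 36 = 205
|uN|² = (0−4)² + (6−12)² = 16 + 36 = 52
|uP|² = (0−2)² + (6−7)² = 4 + 1 = 5
The smallest is to P, so u lies in the Voronoi region of P.

P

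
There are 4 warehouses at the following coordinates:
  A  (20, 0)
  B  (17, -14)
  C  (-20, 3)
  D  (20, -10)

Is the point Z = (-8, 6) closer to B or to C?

Compare squared distances:
|ZB|² = (-8−17)² + (6−(-14))² = 625 + 400 = 1025
|ZC|² = (-8−(-20))² + (6−3)² = 144 + 9 = 153
1025 > 153, so C is closer.

C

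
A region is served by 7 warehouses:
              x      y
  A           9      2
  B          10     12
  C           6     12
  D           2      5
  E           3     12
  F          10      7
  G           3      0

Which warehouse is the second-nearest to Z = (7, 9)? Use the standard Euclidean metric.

F

Squared Euclidean distances:
|ZA|² = (7−9)² + (9−2)² = 4 + 49 = 53
|ZB|² = (7−10)² + (9−12)² = 9 + 9 = 18
|ZC|² = (7−6)² + (9−12)² = 1 + 9 = 10
|ZD|² = (7−2)² + (9−5)² = 25 + 16 = 41
|ZE|² = (7−3)² + (9−12)² = 16 + 9 = 25
|ZF|² = (7−10)² + (9−7)² = 9 + 4 = 13
|ZG|² = (7−3)² + (9−0)² = 16 + 81 = 97
Sorted ascending: C, F, B, … — the second-nearest is F.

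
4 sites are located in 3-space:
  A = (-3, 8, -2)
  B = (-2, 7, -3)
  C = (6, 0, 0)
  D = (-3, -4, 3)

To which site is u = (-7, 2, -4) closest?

B

Compare squared distances (the ordering matches that of the actual distances):
|uA|² = (-7−(-3))² + (2−8)² + (-4−(-2))² = 16 + 36 + 4 = 56
|uB|² = (-7−(-2))² + (2−7)² + (-4−(-3))² = 25 + 25 + 1 = 51
|uC|² = (-7−6)² + (2−0)² + (-4−0)² = 169 + 4 + 16 = 189
|uD|² = (-7−(-3))² + (2−(-4))² + (-4−3)² = 16 + 36 + 49 = 101
The smallest is to B, so u lies in the Voronoi region of B.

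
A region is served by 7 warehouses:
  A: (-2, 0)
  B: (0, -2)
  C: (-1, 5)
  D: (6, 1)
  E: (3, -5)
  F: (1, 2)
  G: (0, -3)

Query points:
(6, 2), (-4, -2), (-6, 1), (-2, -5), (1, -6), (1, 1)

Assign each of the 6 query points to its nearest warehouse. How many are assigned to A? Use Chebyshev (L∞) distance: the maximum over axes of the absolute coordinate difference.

2

(6, 2) — d to each: A:8, B:6, C:7, D:1, E:7, F:5, G:6 → nearest is D
(-4, -2) — d to each: A:2, B:4, C:7, D:10, E:7, F:5, G:4 → nearest is A
(-6, 1) — d to each: A:4, B:6, C:5, D:12, E:9, F:7, G:6 → nearest is A
(-2, -5) — d to each: A:5, B:3, C:10, D:8, E:5, F:7, G:2 → nearest is G
(1, -6) — d to each: A:6, B:4, C:11, D:7, E:2, F:8, G:3 → nearest is E
(1, 1) — d to each: A:3, B:3, C:4, D:5, E:6, F:1, G:4 → nearest is F
2 of the 6 points have A as nearest.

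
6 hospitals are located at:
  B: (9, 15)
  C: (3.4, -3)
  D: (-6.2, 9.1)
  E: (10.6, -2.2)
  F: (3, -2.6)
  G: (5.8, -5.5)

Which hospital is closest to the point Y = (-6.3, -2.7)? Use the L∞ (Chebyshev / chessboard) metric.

d(Y,B) = max(15.3, 17.7) = 17.7
d(Y,C) = max(9.7, 0.3) = 9.7
d(Y,D) = max(0.1, 11.8) = 11.8
d(Y,E) = max(16.9, 0.5) = 16.9
d(Y,F) = max(9.3, 0.1) = 9.3
d(Y,G) = max(12.1, 2.8) = 12.1
The smallest is to F, so Y lies in the Voronoi region of F.

F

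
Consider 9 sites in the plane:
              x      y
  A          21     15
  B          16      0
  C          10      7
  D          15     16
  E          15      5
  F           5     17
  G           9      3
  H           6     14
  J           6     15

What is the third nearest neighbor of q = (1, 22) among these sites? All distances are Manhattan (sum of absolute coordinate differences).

d(q,A) = 20 + 7 = 27
d(q,B) = 15 + 22 = 37
d(q,C) = 9 + 15 = 24
d(q,D) = 14 + 6 = 20
d(q,E) = 14 + 17 = 31
d(q,F) = 4 + 5 = 9
d(q,G) = 8 + 19 = 27
d(q,H) = 5 + 8 = 13
d(q,J) = 5 + 7 = 12
Sorted ascending: F, J, H, D, … — the third-nearest is H.

H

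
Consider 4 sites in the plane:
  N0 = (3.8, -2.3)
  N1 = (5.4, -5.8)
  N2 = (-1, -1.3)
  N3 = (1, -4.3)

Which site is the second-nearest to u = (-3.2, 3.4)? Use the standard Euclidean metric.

Since √ is increasing, it suffices to compare squared distances:
|uN0|² = (-3.2−3.8)² + (3.4−(-2.3))² = 49 + 32.49 = 81.49
|uN1|² = (-3.2−5.4)² + (3.4−(-5.8))² = 73.96 + 84.64 = 158.6
|uN2|² = (-3.2−(-1))² + (3.4−(-1.3))² = 4.84 + 22.09 = 26.93
|uN3|² = (-3.2−1)² + (3.4−(-4.3))² = 17.64 + 59.29 = 76.93
Sorted ascending: N2, N3, N0, … — the second-nearest is N3.

N3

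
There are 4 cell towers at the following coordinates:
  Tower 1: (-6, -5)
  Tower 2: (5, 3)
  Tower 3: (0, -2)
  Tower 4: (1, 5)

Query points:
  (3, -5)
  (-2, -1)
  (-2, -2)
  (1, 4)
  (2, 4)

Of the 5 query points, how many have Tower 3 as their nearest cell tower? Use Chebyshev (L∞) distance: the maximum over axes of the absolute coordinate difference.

(3, -5) — d to each: Tower 1:9, Tower 2:8, Tower 3:3, Tower 4:10 → nearest is Tower 3
(-2, -1) — d to each: Tower 1:4, Tower 2:7, Tower 3:2, Tower 4:6 → nearest is Tower 3
(-2, -2) — d to each: Tower 1:4, Tower 2:7, Tower 3:2, Tower 4:7 → nearest is Tower 3
(1, 4) — d to each: Tower 1:9, Tower 2:4, Tower 3:6, Tower 4:1 → nearest is Tower 4
(2, 4) — d to each: Tower 1:9, Tower 2:3, Tower 3:6, Tower 4:1 → nearest is Tower 4
3 of the 5 points have Tower 3 as nearest.

3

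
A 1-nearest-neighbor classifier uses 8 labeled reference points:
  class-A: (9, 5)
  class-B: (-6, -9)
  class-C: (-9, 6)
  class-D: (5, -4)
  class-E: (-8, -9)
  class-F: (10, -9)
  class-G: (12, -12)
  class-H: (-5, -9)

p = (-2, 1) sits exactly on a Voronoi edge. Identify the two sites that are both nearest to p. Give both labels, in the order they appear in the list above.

Squared distances from p to each site:
d²(p, class-A) = (-2−9)² + (1−5)² = 121 + 16 = 137
d²(p, class-B) = (-2−(-6))² + (1−(-9))² = 16 + 100 = 116
d²(p, class-C) = (-2−(-9))² + (1−6)² = 49 + 25 = 74
d²(p, class-D) = (-2−5)² + (1−(-4))² = 49 + 25 = 74
d²(p, class-E) = (-2−(-8))² + (1−(-9))² = 36 + 100 = 136
d²(p, class-F) = (-2−10)² + (1−(-9))² = 144 + 100 = 244
d²(p, class-G) = (-2−12)² + (1−(-12))² = 196 + 169 = 365
d²(p, class-H) = (-2−(-5))² + (1−(-9))² = 9 + 100 = 109
p is equidistant from class-C and class-D (both at squared distance 74), and every other site is strictly farther — so p lies on the class-C–class-D Voronoi edge.

class-C and class-D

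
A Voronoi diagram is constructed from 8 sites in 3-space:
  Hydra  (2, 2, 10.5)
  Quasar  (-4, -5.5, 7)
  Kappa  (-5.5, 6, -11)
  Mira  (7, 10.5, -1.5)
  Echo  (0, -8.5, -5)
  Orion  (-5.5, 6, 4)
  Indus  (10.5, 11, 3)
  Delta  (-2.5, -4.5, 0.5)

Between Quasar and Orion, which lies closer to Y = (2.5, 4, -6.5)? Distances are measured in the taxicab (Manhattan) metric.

Orion

d(Y, Quasar) = |2.5−(-4)| + |4−(-5.5)| + |-6.5−7| = 6.5 + 9.5 + 13.5 = 29.5
d(Y, Orion) = |2.5−(-5.5)| + |4−6| + |-6.5−4| = 8 + 2 + 10.5 = 20.5
29.5 > 20.5, so Orion is closer.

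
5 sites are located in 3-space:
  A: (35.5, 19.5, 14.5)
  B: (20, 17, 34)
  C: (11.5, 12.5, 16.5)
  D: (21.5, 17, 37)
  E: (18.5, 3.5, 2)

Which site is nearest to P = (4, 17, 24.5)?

C

Squared Euclidean distances:
|PA|² = (4−35.5)² + (17−19.5)² + (24.5−14.5)² = 992.25 + 6.25 + 100 = 1098.5
|PB|² = (4−20)² + (17−17)² + (24.5−34)² = 256 + 0 + 90.25 = 346.25
|PC|² = (4−11.5)² + (17−12.5)² + (24.5−16.5)² = 56.25 + 20.25 + 64 = 140.5
|PD|² = (4−21.5)² + (17−17)² + (24.5−37)² = 306.25 + 0 + 156.25 = 462.5
|PE|² = (4−18.5)² + (17−3.5)² + (24.5−2)² = 210.25 + 182.25 + 506.25 = 898.75
C is nearest.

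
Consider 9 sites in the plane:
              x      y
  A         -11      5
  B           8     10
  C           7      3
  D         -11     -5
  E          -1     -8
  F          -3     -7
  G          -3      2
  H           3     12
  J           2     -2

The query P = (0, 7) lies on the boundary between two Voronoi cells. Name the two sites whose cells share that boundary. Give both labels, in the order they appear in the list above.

Squared distances from P to each site:
|PA|² = (0−(-11))² + (7−5)² = 121 + 4 = 125
|PB|² = (0−8)² + (7−10)² = 64 + 9 = 73
|PC|² = (0−7)² + (7−3)² = 49 + 16 = 65
|PD|² = (0−(-11))² + (7−(-5))² = 121 + 144 = 265
|PE|² = (0−(-1))² + (7−(-8))² = 1 + 225 = 226
|PF|² = (0−(-3))² + (7−(-7))² = 9 + 196 = 205
|PG|² = (0−(-3))² + (7−2)² = 9 + 25 = 34
|PH|² = (0−3)² + (7−12)² = 9 + 25 = 34
|PJ|² = (0−2)² + (7−(-2))² = 4 + 81 = 85
P is equidistant from G and H (both at squared distance 34), and every other site is strictly farther — so P lies on the G–H Voronoi edge.

G and H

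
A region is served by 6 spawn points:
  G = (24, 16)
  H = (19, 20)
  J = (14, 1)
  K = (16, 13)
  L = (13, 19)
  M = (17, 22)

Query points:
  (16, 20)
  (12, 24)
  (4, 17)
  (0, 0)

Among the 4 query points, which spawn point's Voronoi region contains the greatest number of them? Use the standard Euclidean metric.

(16, 20) — d² to each: G:80, H:9, J:365, K:49, L:10, M:5 → nearest is M
(12, 24) — d² to each: G:208, H:65, J:533, K:137, L:26, M:29 → nearest is L
(4, 17) — d² to each: G:401, H:234, J:356, K:160, L:85, M:194 → nearest is L
(0, 0) — d² to each: G:832, H:761, J:197, K:425, L:530, M:773 → nearest is J
Tally — J:1, L:2, M:1. L captures the most (2).

L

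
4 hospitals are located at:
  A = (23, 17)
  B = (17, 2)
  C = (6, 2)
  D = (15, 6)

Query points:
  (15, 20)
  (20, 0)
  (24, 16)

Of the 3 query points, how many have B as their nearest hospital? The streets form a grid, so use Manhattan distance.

(15, 20) — d to each: A:11, B:20, C:27, D:14 → nearest is A
(20, 0) — d to each: A:20, B:5, C:16, D:11 → nearest is B
(24, 16) — d to each: A:2, B:21, C:32, D:19 → nearest is A
1 of the 3 points has B as nearest.

1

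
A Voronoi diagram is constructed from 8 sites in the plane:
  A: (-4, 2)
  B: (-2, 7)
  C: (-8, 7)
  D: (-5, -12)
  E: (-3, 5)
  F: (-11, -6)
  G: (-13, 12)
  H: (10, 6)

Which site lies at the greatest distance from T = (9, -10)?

G

Since √ is increasing, it suffices to compare squared distances:
|TA|² = 169 + 144 = 313
|TB|² = 121 + 289 = 410
|TC|² = 289 + 289 = 578
|TD|² = 196 + 4 = 200
|TE|² = 144 + 225 = 369
|TF|² = 400 + 16 = 416
|TG|² = 484 + 484 = 968
|TH|² = 1 + 256 = 257
The largest is to G.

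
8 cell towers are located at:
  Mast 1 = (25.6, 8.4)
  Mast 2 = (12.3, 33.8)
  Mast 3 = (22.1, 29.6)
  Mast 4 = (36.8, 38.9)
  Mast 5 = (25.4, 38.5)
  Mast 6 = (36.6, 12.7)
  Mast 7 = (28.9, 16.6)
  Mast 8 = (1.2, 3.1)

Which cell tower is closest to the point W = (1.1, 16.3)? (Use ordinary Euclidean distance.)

Compare squared distances (the ordering matches that of the actual distances):
d²(W, Mast 1) = (1.1−25.6)² + (16.3−8.4)² = 600.25 + 62.41 = 662.66
d²(W, Mast 2) = (1.1−12.3)² + (16.3−33.8)² = 125.44 + 306.25 = 431.69
d²(W, Mast 3) = (1.1−22.1)² + (16.3−29.6)² = 441 + 176.89 = 617.89
d²(W, Mast 4) = (1.1−36.8)² + (16.3−38.9)² = 1274.49 + 510.76 = 1785.25
d²(W, Mast 5) = (1.1−25.4)² + (16.3−38.5)² = 590.49 + 492.84 = 1083.33
d²(W, Mast 6) = (1.1−36.6)² + (16.3−12.7)² = 1260.25 + 12.96 = 1273.21
d²(W, Mast 7) = (1.1−28.9)² + (16.3−16.6)² = 772.84 + 0.09 = 772.93
d²(W, Mast 8) = (1.1−1.2)² + (16.3−3.1)² = 0.01 + 174.24 = 174.25
The smallest is to Mast 8, so W lies in the Voronoi region of Mast 8.

Mast 8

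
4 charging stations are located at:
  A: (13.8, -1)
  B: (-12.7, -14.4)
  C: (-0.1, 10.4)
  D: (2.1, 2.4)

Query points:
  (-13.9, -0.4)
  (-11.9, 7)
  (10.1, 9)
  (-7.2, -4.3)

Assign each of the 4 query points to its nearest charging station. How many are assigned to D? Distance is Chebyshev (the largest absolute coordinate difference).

2

(-13.9, -0.4) — d to each: A:27.7, B:14, C:13.8, D:16 → nearest is C
(-11.9, 7) — d to each: A:25.7, B:21.4, C:11.8, D:14 → nearest is C
(10.1, 9) — d to each: A:10, B:23.4, C:10.2, D:8 → nearest is D
(-7.2, -4.3) — d to each: A:21, B:10.1, C:14.7, D:9.3 → nearest is D
2 of the 4 points have D as nearest.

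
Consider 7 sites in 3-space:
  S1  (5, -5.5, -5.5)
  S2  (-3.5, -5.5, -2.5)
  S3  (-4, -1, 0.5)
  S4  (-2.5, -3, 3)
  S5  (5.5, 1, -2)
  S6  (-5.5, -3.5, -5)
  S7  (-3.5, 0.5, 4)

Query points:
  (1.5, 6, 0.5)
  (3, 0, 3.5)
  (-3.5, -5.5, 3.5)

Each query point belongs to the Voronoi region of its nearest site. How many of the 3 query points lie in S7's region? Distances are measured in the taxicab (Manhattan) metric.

(1.5, 6, 0.5) — d to each: S1:21, S2:19.5, S3:12.5, S4:15.5, S5:11.5, S6:22, S7:14 → nearest is S5
(3, 0, 3.5) — d to each: S1:16.5, S2:18, S3:11, S4:9, S5:9, S6:20.5, S7:7.5 → nearest is S7
(-3.5, -5.5, 3.5) — d to each: S1:17.5, S2:6, S3:8, S4:4, S5:21, S6:12.5, S7:6.5 → nearest is S4
1 of the 3 points has S7 as nearest.

1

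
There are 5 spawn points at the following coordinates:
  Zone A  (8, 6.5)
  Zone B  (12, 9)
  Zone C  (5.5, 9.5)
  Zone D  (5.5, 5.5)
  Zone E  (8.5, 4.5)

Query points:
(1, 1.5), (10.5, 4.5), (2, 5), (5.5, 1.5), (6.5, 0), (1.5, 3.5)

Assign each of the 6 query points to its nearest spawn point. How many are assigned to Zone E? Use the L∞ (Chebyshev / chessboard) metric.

3

(1, 1.5) — d to each: Zone A:7, Zone B:11, Zone C:8, Zone D:4.5, Zone E:7.5 → nearest is Zone D
(10.5, 4.5) — d to each: Zone A:2.5, Zone B:4.5, Zone C:5, Zone D:5, Zone E:2 → nearest is Zone E
(2, 5) — d to each: Zone A:6, Zone B:10, Zone C:4.5, Zone D:3.5, Zone E:6.5 → nearest is Zone D
(5.5, 1.5) — d to each: Zone A:5, Zone B:7.5, Zone C:8, Zone D:4, Zone E:3 → nearest is Zone E
(6.5, 0) — d to each: Zone A:6.5, Zone B:9, Zone C:9.5, Zone D:5.5, Zone E:4.5 → nearest is Zone E
(1.5, 3.5) — d to each: Zone A:6.5, Zone B:10.5, Zone C:6, Zone D:4, Zone E:7 → nearest is Zone D
3 of the 6 points have Zone E as nearest.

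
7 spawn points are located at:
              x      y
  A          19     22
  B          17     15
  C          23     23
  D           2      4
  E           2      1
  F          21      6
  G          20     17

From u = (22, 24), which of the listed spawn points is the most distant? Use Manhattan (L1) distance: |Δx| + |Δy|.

d(u,A) = |22−19| + |24−22| = 3 + 2 = 5
d(u,B) = |22−17| + |24−15| = 5 + 9 = 14
d(u,C) = |22−23| + |24−23| = 1 + 1 = 2
d(u,D) = |22−2| + |24−4| = 20 + 20 = 40
d(u,E) = |22−2| + |24−1| = 20 + 23 = 43
d(u,F) = |22−21| + |24−6| = 1 + 18 = 19
d(u,G) = |22−20| + |24−17| = 2 + 7 = 9
The largest is to E.

E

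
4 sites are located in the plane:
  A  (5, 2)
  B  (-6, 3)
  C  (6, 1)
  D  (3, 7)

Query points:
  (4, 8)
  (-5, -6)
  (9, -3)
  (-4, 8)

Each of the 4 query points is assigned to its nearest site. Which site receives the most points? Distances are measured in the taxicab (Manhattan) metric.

B

(4, 8) — d to each: A:7, B:15, C:9, D:2 → nearest is D
(-5, -6) — d to each: A:18, B:10, C:18, D:21 → nearest is B
(9, -3) — d to each: A:9, B:21, C:7, D:16 → nearest is C
(-4, 8) — d to each: A:15, B:7, C:17, D:8 → nearest is B
Tally — B:2, C:1, D:1. B captures the most (2).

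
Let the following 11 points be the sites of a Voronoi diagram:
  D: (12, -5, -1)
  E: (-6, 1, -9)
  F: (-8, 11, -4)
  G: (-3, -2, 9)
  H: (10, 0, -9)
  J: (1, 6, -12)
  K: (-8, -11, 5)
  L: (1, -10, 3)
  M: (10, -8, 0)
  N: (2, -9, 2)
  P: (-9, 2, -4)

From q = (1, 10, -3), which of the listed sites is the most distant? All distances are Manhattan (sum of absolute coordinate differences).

K

d(q,D) = |1−12| + |10−(-5)| + |-3−(-1)| = 11 + 15 + 2 = 28
d(q,E) = |1−(-6)| + |10−1| + |-3−(-9)| = 7 + 9 + 6 = 22
d(q,F) = |1−(-8)| + |10−11| + |-3−(-4)| = 9 + 1 + 1 = 11
d(q,G) = |1−(-3)| + |10−(-2)| + |-3−9| = 4 + 12 + 12 = 28
d(q,H) = |1−10| + |10−0| + |-3−(-9)| = 9 + 10 + 6 = 25
d(q,J) = |1−1| + |10−6| + |-3−(-12)| = 0 + 4 + 9 = 13
d(q,K) = |1−(-8)| + |10−(-11)| + |-3−5| = 9 + 21 + 8 = 38
d(q,L) = |1−1| + |10−(-10)| + |-3−3| = 0 + 20 + 6 = 26
d(q,M) = |1−10| + |10−(-8)| + |-3−0| = 9 + 18 + 3 = 30
d(q,N) = |1−2| + |10−(-9)| + |-3−2| = 1 + 19 + 5 = 25
d(q,P) = |1−(-9)| + |10−2| + |-3−(-4)| = 10 + 8 + 1 = 19
The largest is to K.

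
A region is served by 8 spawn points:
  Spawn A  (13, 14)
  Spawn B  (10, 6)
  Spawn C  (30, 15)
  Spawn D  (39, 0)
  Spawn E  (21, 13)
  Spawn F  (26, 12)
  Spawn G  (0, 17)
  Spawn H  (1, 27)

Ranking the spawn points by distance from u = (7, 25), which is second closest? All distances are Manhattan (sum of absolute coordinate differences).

Spawn G

d(u, Spawn A) = |7−13| + |25−14| = 6 + 11 = 17
d(u, Spawn B) = |7−10| + |25−6| = 3 + 19 = 22
d(u, Spawn C) = |7−30| + |25−15| = 23 + 10 = 33
d(u, Spawn D) = |7−39| + |25−0| = 32 + 25 = 57
d(u, Spawn E) = |7−21| + |25−13| = 14 + 12 = 26
d(u, Spawn F) = |7−26| + |25−12| = 19 + 13 = 32
d(u, Spawn G) = |7−0| + |25−17| = 7 + 8 = 15
d(u, Spawn H) = |7−1| + |25−27| = 6 + 2 = 8
Sorted ascending: Spawn H, Spawn G, Spawn A, … — the second-nearest is Spawn G.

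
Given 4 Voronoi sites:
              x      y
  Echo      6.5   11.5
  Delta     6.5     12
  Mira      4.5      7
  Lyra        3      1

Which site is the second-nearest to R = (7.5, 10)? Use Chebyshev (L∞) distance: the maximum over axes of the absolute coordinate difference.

d(R, Echo) = max(1, 1.5) = 1.5
d(R, Delta) = max(1, 2) = 2
d(R, Mira) = max(3, 3) = 3
d(R, Lyra) = max(4.5, 9) = 9
Sorted ascending: Echo, Delta, Mira, … — the second-nearest is Delta.

Delta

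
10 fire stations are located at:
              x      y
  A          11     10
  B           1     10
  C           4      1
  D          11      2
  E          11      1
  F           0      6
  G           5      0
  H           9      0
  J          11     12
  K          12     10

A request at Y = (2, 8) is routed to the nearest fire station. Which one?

Squared Euclidean distances:
|YA|² = (2−11)² + (8−10)² = 81 + 4 = 85
|YB|² = (2−1)² + (8−10)² = 1 + 4 = 5
|YC|² = (2−4)² + (8−1)² = 4 + 49 = 53
|YD|² = (2−11)² + (8−2)² = 81 + 36 = 117
|YE|² = (2−11)² + (8−1)² = 81 + 49 = 130
|YF|² = (2−0)² + (8−6)² = 4 + 4 = 8
|YG|² = (2−5)² + (8−0)² = 9 + 64 = 73
|YH|² = (2−9)² + (8−0)² = 49 + 64 = 113
|YJ|² = (2−11)² + (8−12)² = 81 + 16 = 97
|YK|² = (2−12)² + (8−10)² = 100 + 4 = 104
The smallest is to B, so Y lies in the Voronoi region of B.

B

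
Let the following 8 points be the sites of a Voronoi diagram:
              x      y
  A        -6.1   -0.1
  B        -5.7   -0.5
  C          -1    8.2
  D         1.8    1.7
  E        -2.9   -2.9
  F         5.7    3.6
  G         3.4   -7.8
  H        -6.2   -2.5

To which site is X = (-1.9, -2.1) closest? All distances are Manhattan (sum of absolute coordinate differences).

d(X,A) = 4.2 + 2 = 6.2
d(X,B) = 3.8 + 1.6 = 5.4
d(X,C) = 0.9 + 10.3 = 11.2
d(X,D) = 3.7 + 3.8 = 7.5
d(X,E) = 1 + 0.8 = 1.8
d(X,F) = 7.6 + 5.7 = 13.3
d(X,G) = 5.3 + 5.7 = 11
d(X,H) = 4.3 + 0.4 = 4.7
E is nearest.

E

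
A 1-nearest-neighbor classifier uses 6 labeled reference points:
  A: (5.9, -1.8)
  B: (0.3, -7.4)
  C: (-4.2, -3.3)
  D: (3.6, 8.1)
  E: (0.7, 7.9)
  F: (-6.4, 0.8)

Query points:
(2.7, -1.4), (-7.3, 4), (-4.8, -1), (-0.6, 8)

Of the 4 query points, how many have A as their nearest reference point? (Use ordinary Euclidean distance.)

1

(2.7, -1.4) — d² to each: A:10.4, B:41.76, C:51.22, D:91.06, E:90.49, F:87.65 → nearest is A
(-7.3, 4) — d² to each: A:207.88, B:187.72, C:62.9, D:135.62, E:79.21, F:11.05 → nearest is F
(-4.8, -1) — d² to each: A:115.13, B:66.97, C:5.65, D:153.37, E:109.46, F:5.8 → nearest is C
(-0.6, 8) — d² to each: A:138.29, B:237.97, C:140.65, D:17.65, E:1.7, F:85.48 → nearest is E
1 of the 4 points has A as nearest.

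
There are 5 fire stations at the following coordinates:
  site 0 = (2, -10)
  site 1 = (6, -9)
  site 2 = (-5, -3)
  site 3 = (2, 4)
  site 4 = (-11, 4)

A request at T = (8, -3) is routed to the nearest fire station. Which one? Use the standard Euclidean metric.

Squared Euclidean distances:
d²(T, site 0) = (8−2)² + (-3−(-10))² = 36 + 49 = 85
d²(T, site 1) = (8−6)² + (-3−(-9))² = 4 + 36 = 40
d²(T, site 2) = (8−(-5))² + (-3−(-3))² = 169 + 0 = 169
d²(T, site 3) = (8−2)² + (-3−4)² = 36 + 49 = 85
d²(T, site 4) = (8−(-11))² + (-3−4)² = 361 + 49 = 410
The smallest is to site 1, so T lies in the Voronoi region of site 1.

site 1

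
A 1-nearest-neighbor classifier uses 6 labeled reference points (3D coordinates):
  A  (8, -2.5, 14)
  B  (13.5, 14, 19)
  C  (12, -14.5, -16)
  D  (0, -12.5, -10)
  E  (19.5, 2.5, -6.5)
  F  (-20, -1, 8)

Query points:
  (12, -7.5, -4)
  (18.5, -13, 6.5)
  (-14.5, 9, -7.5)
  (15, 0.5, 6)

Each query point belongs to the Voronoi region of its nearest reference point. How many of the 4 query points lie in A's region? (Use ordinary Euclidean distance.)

(12, -7.5, -4) — d² to each: A:365, B:993.5, C:193, D:205, E:162.5, F:1210.25 → nearest is E
(18.5, -13, 6.5) — d² to each: A:276.75, B:910.25, C:550.75, D:614.75, E:410.25, F:1628.5 → nearest is A
(-14.5, 9, -7.5) — d² to each: A:1100.75, B:1511.25, C:1326.75, D:678.75, E:1199.25, F:370.5 → nearest is F
(15, 0.5, 6) — d² to each: A:122, B:353.5, C:718, D:650, E:180.5, F:1231.25 → nearest is A
2 of the 4 points have A as nearest.

2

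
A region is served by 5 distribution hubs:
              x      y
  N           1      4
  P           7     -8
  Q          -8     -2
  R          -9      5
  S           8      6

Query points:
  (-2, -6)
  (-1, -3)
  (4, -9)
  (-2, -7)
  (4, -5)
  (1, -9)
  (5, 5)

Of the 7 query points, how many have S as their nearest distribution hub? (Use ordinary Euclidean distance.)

1

(-2, -6) — d² to each: N:109, P:85, Q:52, R:170, S:244 → nearest is Q
(-1, -3) — d² to each: N:53, P:89, Q:50, R:128, S:162 → nearest is Q
(4, -9) — d² to each: N:178, P:10, Q:193, R:365, S:241 → nearest is P
(-2, -7) — d² to each: N:130, P:82, Q:61, R:193, S:269 → nearest is Q
(4, -5) — d² to each: N:90, P:18, Q:153, R:269, S:137 → nearest is P
(1, -9) — d² to each: N:169, P:37, Q:130, R:296, S:274 → nearest is P
(5, 5) — d² to each: N:17, P:173, Q:218, R:196, S:10 → nearest is S
1 of the 7 points has S as nearest.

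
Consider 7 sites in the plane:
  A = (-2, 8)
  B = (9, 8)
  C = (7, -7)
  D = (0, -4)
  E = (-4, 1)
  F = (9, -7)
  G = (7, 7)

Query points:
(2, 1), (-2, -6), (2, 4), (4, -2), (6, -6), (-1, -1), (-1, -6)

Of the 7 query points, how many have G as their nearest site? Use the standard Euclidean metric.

0

(2, 1) — d² to each: A:65, B:98, C:89, D:29, E:36, F:113, G:61 → nearest is D
(-2, -6) — d² to each: A:196, B:317, C:82, D:8, E:53, F:122, G:250 → nearest is D
(2, 4) — d² to each: A:32, B:65, C:146, D:68, E:45, F:170, G:34 → nearest is A
(4, -2) — d² to each: A:136, B:125, C:34, D:20, E:73, F:50, G:90 → nearest is D
(6, -6) — d² to each: A:260, B:205, C:2, D:40, E:149, F:10, G:170 → nearest is C
(-1, -1) — d² to each: A:82, B:181, C:100, D:10, E:13, F:136, G:128 → nearest is D
(-1, -6) — d² to each: A:197, B:296, C:65, D:5, E:58, F:101, G:233 → nearest is D
0 of the 7 points have G as nearest.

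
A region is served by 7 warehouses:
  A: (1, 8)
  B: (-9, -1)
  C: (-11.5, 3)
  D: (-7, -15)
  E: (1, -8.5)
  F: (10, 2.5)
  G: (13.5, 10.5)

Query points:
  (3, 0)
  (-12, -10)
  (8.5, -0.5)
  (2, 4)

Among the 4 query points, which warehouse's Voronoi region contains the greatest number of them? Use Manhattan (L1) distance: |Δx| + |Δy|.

(3, 0) — d to each: A:10, B:13, C:17.5, D:25, E:10.5, F:9.5, G:21 → nearest is F
(-12, -10) — d to each: A:31, B:12, C:13.5, D:10, E:14.5, F:34.5, G:46 → nearest is D
(8.5, -0.5) — d to each: A:16, B:18, C:23.5, D:30, E:15.5, F:4.5, G:16 → nearest is F
(2, 4) — d to each: A:5, B:16, C:14.5, D:28, E:13.5, F:9.5, G:18 → nearest is A
Tally — A:1, D:1, F:2. F captures the most (2).

F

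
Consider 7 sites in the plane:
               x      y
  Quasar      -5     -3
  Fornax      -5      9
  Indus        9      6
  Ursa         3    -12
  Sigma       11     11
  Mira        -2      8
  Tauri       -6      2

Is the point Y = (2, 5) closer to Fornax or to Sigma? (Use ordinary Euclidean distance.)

Fornax

Compare squared distances:
d²(Y, Fornax) = (2−(-5))² + (5−9)² = 49 + 16 = 65
d²(Y, Sigma) = (2−11)² + (5−11)² = 81 + 36 = 117
65 < 117, so Fornax is closer.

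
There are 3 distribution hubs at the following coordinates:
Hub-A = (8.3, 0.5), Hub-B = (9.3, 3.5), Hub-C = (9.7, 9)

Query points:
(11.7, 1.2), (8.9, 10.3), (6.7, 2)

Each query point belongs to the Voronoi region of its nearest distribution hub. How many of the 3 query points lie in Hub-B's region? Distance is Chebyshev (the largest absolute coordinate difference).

(11.7, 1.2) — d to each: Hub-A:3.4, Hub-B:2.4, Hub-C:7.8 → nearest is Hub-B
(8.9, 10.3) — d to each: Hub-A:9.8, Hub-B:6.8, Hub-C:1.3 → nearest is Hub-C
(6.7, 2) — d to each: Hub-A:1.6, Hub-B:2.6, Hub-C:7 → nearest is Hub-A
1 of the 3 points has Hub-B as nearest.

1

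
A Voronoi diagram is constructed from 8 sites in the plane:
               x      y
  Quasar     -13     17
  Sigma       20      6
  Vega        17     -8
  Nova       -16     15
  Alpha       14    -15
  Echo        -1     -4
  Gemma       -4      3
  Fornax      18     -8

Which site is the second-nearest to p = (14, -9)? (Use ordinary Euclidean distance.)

Fornax

Compare squared distances (the ordering matches that of the actual distances):
d²(p, Quasar) = (14−(-13))² + (-9−17)² = 729 + 676 = 1405
d²(p, Sigma) = (14−20)² + (-9−6)² = 36 + 225 = 261
d²(p, Vega) = (14−17)² + (-9−(-8))² = 9 + 1 = 10
d²(p, Nova) = (14−(-16))² + (-9−15)² = 900 + 576 = 1476
d²(p, Alpha) = (14−14)² + (-9−(-15))² = 0 + 36 = 36
d²(p, Echo) = (14−(-1))² + (-9−(-4))² = 225 + 25 = 250
d²(p, Gemma) = (14−(-4))² + (-9−3)² = 324 + 144 = 468
d²(p, Fornax) = (14−18)² + (-9−(-8))² = 16 + 1 = 17
Sorted ascending: Vega, Fornax, Alpha, … — the second-nearest is Fornax.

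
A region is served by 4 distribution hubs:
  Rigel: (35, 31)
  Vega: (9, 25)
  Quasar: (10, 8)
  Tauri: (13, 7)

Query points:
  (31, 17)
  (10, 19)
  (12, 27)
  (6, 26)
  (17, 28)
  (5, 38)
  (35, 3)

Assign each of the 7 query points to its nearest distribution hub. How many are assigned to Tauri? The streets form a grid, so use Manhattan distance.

(31, 17) — d to each: Rigel:18, Vega:30, Quasar:30, Tauri:28 → nearest is Rigel
(10, 19) — d to each: Rigel:37, Vega:7, Quasar:11, Tauri:15 → nearest is Vega
(12, 27) — d to each: Rigel:27, Vega:5, Quasar:21, Tauri:21 → nearest is Vega
(6, 26) — d to each: Rigel:34, Vega:4, Quasar:22, Tauri:26 → nearest is Vega
(17, 28) — d to each: Rigel:21, Vega:11, Quasar:27, Tauri:25 → nearest is Vega
(5, 38) — d to each: Rigel:37, Vega:17, Quasar:35, Tauri:39 → nearest is Vega
(35, 3) — d to each: Rigel:28, Vega:48, Quasar:30, Tauri:26 → nearest is Tauri
1 of the 7 points has Tauri as nearest.

1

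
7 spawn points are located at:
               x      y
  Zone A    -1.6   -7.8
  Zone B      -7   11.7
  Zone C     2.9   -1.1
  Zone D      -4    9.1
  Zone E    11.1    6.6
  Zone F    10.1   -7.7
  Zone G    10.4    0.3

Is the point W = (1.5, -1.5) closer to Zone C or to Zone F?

Zone C

Compare squared distances:
d²(W, Zone C) = (1.5−2.9)² + (-1.5−(-1.1))² = 1.96 + 0.16 = 2.12
d²(W, Zone F) = (1.5−10.1)² + (-1.5−(-7.7))² = 73.96 + 38.44 = 112.4
2.12 < 112.4, so Zone C is closer.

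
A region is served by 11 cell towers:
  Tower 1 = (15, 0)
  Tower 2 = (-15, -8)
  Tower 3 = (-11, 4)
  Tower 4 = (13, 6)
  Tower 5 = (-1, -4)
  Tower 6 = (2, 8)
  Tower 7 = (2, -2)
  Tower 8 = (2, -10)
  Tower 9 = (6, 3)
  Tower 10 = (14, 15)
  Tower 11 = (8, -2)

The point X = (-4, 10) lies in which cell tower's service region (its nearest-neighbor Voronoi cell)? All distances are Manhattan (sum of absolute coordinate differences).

d(X, Tower 1) = 19 + 10 = 29
d(X, Tower 2) = 11 + 18 = 29
d(X, Tower 3) = 7 + 6 = 13
d(X, Tower 4) = 17 + 4 = 21
d(X, Tower 5) = 3 + 14 = 17
d(X, Tower 6) = 6 + 2 = 8
d(X, Tower 7) = 6 + 12 = 18
d(X, Tower 8) = 6 + 20 = 26
d(X, Tower 9) = 10 + 7 = 17
d(X, Tower 10) = 18 + 5 = 23
d(X, Tower 11) = 12 + 12 = 24
The smallest is to Tower 6, so X lies in the Voronoi region of Tower 6.

Tower 6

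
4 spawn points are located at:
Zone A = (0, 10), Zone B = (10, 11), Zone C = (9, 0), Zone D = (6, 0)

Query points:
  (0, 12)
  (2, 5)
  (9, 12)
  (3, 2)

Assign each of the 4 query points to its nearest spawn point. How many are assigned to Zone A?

2

(0, 12) — d² to each: Zone A:4, Zone B:101, Zone C:225, Zone D:180 → nearest is Zone A
(2, 5) — d² to each: Zone A:29, Zone B:100, Zone C:74, Zone D:41 → nearest is Zone A
(9, 12) — d² to each: Zone A:85, Zone B:2, Zone C:144, Zone D:153 → nearest is Zone B
(3, 2) — d² to each: Zone A:73, Zone B:130, Zone C:40, Zone D:13 → nearest is Zone D
2 of the 4 points have Zone A as nearest.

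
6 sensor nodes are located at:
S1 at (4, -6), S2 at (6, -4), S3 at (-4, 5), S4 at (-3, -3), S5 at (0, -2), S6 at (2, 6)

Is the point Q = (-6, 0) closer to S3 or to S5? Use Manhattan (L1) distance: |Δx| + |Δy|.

S3

d(Q,S3) = |-6−(-4)| + |0−5| = 2 + 5 = 7
d(Q,S5) = |-6−0| + |0−(-2)| = 6 + 2 = 8
7 < 8, so S3 is closer.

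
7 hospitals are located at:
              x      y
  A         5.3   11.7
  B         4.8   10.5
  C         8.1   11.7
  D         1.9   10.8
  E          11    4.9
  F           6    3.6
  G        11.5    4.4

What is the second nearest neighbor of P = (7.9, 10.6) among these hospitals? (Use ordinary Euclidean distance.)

A

Since √ is increasing, it suffices to compare squared distances:
|PA|² = (7.9−5.3)² + (10.6−11.7)² = 6.76 + 1.21 = 7.97
|PB|² = (7.9−4.8)² + (10.6−10.5)² = 9.61 + 0.01 = 9.62
|PC|² = (7.9−8.1)² + (10.6−11.7)² = 0.04 + 1.21 = 1.25
|PD|² = (7.9−1.9)² + (10.6−10.8)² = 36 + 0.04 = 36.04
|PE|² = (7.9−11)² + (10.6−4.9)² = 9.61 + 32.49 = 42.1
|PF|² = (7.9−6)² + (10.6−3.6)² = 3.61 + 49 = 52.61
|PG|² = (7.9−11.5)² + (10.6−4.4)² = 12.96 + 38.44 = 51.4
Sorted ascending: C, A, B, … — the second-nearest is A.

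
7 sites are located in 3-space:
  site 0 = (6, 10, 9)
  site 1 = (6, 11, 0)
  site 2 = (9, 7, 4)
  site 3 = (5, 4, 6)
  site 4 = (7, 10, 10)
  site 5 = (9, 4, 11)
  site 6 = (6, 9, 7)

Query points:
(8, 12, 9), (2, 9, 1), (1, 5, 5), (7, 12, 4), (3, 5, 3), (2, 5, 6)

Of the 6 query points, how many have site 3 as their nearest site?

3

(8, 12, 9) — d² to each: site 0:8, site 1:86, site 2:51, site 3:82, site 4:6, site 5:69, site 6:17 → nearest is site 4
(2, 9, 1) — d² to each: site 0:81, site 1:21, site 2:62, site 3:59, site 4:107, site 5:174, site 6:52 → nearest is site 1
(1, 5, 5) — d² to each: site 0:66, site 1:86, site 2:69, site 3:18, site 4:86, site 5:101, site 6:45 → nearest is site 3
(7, 12, 4) — d² to each: site 0:30, site 1:18, site 2:29, site 3:72, site 4:40, site 5:117, site 6:19 → nearest is site 1
(3, 5, 3) — d² to each: site 0:70, site 1:54, site 2:41, site 3:14, site 4:90, site 5:101, site 6:41 → nearest is site 3
(2, 5, 6) — d² to each: site 0:50, site 1:88, site 2:57, site 3:10, site 4:66, site 5:75, site 6:33 → nearest is site 3
3 of the 6 points have site 3 as nearest.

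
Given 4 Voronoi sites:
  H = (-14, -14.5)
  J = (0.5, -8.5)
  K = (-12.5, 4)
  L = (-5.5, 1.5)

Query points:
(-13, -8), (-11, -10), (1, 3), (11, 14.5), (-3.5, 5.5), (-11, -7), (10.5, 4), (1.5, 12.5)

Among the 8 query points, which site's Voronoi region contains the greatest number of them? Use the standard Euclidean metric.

(-13, -8) — d² to each: H:43.25, J:182.5, K:144.25, L:146.5 → nearest is H
(-11, -10) — d² to each: H:29.25, J:134.5, K:198.25, L:162.5 → nearest is H
(1, 3) — d² to each: H:531.25, J:132.5, K:183.25, L:44.5 → nearest is L
(11, 14.5) — d² to each: H:1466, J:639.25, K:662.5, L:441.25 → nearest is L
(-3.5, 5.5) — d² to each: H:510.25, J:212, K:83.25, L:20 → nearest is L
(-11, -7) — d² to each: H:65.25, J:134.5, K:123.25, L:102.5 → nearest is H
(10.5, 4) — d² to each: H:942.5, J:256.25, K:529, L:262.25 → nearest is J
(1.5, 12.5) — d² to each: H:969.25, J:442, K:268.25, L:170 → nearest is L
Tally — H:3, J:1, L:4. L captures the most (4).

L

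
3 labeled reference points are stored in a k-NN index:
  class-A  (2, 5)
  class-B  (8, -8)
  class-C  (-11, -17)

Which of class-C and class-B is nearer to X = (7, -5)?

Compare squared distances:
d²(X, class-C) = (7−(-11))² + (-5−(-17))² = 324 + 144 = 468
d²(X, class-B) = (7−8)² + (-5−(-8))² = 1 + 9 = 10
468 > 10, so class-B is closer.

class-B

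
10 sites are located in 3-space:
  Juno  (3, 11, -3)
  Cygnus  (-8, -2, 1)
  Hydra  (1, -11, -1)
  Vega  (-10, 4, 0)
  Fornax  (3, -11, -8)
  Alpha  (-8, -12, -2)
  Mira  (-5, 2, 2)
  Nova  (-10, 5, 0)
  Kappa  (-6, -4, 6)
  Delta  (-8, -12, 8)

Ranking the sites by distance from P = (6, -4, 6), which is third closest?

Mira

Since √ is increasing, it suffices to compare squared distances:
d²(P, Juno) = 9 + 225 + 81 = 315
d²(P, Cygnus) = 196 + 4 + 25 = 225
d²(P, Hydra) = 25 + 49 + 49 = 123
d²(P, Vega) = 256 + 64 + 36 = 356
d²(P, Fornax) = 9 + 49 + 196 = 254
d²(P, Alpha) = 196 + 64 + 64 = 324
d²(P, Mira) = 121 + 36 + 16 = 173
d²(P, Nova) = 256 + 81 + 36 = 373
d²(P, Kappa) = 144 + 0 + 0 = 144
d²(P, Delta) = 196 + 64 + 4 = 264
Sorted ascending: Hydra, Kappa, Mira, Cygnus, … — the third-nearest is Mira.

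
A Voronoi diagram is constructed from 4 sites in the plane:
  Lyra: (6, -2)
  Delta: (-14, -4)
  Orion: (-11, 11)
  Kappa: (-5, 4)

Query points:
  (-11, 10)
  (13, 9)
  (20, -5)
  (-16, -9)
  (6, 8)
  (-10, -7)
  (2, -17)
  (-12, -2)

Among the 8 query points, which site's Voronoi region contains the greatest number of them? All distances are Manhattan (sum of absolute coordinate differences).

(-11, 10) — d to each: Lyra:29, Delta:17, Orion:1, Kappa:12 → nearest is Orion
(13, 9) — d to each: Lyra:18, Delta:40, Orion:26, Kappa:23 → nearest is Lyra
(20, -5) — d to each: Lyra:17, Delta:35, Orion:47, Kappa:34 → nearest is Lyra
(-16, -9) — d to each: Lyra:29, Delta:7, Orion:25, Kappa:24 → nearest is Delta
(6, 8) — d to each: Lyra:10, Delta:32, Orion:20, Kappa:15 → nearest is Lyra
(-10, -7) — d to each: Lyra:21, Delta:7, Orion:19, Kappa:16 → nearest is Delta
(2, -17) — d to each: Lyra:19, Delta:29, Orion:41, Kappa:28 → nearest is Lyra
(-12, -2) — d to each: Lyra:18, Delta:4, Orion:14, Kappa:13 → nearest is Delta
Tally — Lyra:4, Delta:3, Orion:1. Lyra captures the most (4).

Lyra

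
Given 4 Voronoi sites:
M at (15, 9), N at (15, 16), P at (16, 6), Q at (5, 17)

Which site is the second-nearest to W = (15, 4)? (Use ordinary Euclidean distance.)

Since √ is increasing, it suffices to compare squared distances:
|WM|² = (15−15)² + (4−9)² = 0 + 25 = 25
|WN|² = (15−15)² + (4−16)² = 0 + 144 = 144
|WP|² = (15−16)² + (4−6)² = 1 + 4 = 5
|WQ|² = (15−5)² + (4−17)² = 100 + 169 = 269
Sorted ascending: P, M, N, … — the second-nearest is M.

M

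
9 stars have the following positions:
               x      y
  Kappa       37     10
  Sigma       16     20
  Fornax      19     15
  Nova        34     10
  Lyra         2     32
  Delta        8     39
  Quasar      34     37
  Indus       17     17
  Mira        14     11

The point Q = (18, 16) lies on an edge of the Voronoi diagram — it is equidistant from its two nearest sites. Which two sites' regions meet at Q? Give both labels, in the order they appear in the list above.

Fornax and Indus

Squared distances from Q to each site:
d²(Q, Kappa) = 361 + 36 = 397
d²(Q, Sigma) = 4 + 16 = 20
d²(Q, Fornax) = 1 + 1 = 2
d²(Q, Nova) = 256 + 36 = 292
d²(Q, Lyra) = 256 + 256 = 512
d²(Q, Delta) = 100 + 529 = 629
d²(Q, Quasar) = 256 + 441 = 697
d²(Q, Indus) = 1 + 1 = 2
d²(Q, Mira) = 16 + 25 = 41
Q is equidistant from Fornax and Indus (both at squared distance 2), and every other site is strictly farther — so Q lies on the Fornax–Indus Voronoi edge.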